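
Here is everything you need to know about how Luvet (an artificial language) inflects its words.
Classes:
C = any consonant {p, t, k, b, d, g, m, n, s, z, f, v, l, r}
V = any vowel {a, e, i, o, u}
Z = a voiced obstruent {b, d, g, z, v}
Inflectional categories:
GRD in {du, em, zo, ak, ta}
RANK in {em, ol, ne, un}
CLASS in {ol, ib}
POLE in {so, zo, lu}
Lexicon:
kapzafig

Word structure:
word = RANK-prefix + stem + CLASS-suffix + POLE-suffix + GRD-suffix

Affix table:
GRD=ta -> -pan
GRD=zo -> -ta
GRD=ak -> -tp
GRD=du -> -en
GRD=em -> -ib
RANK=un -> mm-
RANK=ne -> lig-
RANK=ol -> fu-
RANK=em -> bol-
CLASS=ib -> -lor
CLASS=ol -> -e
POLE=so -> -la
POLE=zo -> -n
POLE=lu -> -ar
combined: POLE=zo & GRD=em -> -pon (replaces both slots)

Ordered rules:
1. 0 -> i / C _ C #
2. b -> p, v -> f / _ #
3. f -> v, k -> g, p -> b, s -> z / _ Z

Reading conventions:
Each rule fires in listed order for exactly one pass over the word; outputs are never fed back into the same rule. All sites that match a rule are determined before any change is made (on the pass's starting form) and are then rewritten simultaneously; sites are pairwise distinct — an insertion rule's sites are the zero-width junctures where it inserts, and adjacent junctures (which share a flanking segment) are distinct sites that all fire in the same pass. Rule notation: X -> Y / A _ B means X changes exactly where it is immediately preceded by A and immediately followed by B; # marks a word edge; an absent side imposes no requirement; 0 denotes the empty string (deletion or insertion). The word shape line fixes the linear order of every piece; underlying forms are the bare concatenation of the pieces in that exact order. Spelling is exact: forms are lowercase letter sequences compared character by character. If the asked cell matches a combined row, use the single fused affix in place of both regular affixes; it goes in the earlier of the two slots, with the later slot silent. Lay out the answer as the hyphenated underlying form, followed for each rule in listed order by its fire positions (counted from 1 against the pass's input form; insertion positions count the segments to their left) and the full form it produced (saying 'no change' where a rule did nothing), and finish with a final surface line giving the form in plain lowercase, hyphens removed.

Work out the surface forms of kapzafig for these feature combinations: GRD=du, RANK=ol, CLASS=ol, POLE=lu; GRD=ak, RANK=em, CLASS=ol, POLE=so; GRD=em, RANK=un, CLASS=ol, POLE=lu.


cell GRD=du, RANK=ol, CLASS=ol, POLE=lu:
underlying: fu-kapzafig-e-ar-en
1. 0 -> i / C _ C #: no change
2. b -> p, v -> f / _ #: no change
3. f -> v, k -> g, p -> b, s -> z / _ Z: fires at position(s) 5: fukabzafigearen
surface: fukabzafigearen

cell GRD=ak, RANK=em, CLASS=ol, POLE=so:
underlying: bol-kapzafig-e-la-tp
1. 0 -> i / C _ C #: inserts after position(s) 15: bolkapzafigelatip
2. b -> p, v -> f / _ #: no change
3. f -> v, k -> g, p -> b, s -> z / _ Z: fires at position(s) 6: bolkabzafigelatip
surface: bolkabzafigelatip

cell GRD=em, RANK=un, CLASS=ol, POLE=lu:
underlying: mm-kapzafig-e-ar-ib
1. 0 -> i / C _ C #: no change
2. b -> p, v -> f / _ #: fires at position(s) 15: mmkapzafigearip
3. f -> v, k -> g, p -> b, s -> z / _ Z: fires at position(s) 5: mmkabzafigearip
surface: mmkabzafigearip


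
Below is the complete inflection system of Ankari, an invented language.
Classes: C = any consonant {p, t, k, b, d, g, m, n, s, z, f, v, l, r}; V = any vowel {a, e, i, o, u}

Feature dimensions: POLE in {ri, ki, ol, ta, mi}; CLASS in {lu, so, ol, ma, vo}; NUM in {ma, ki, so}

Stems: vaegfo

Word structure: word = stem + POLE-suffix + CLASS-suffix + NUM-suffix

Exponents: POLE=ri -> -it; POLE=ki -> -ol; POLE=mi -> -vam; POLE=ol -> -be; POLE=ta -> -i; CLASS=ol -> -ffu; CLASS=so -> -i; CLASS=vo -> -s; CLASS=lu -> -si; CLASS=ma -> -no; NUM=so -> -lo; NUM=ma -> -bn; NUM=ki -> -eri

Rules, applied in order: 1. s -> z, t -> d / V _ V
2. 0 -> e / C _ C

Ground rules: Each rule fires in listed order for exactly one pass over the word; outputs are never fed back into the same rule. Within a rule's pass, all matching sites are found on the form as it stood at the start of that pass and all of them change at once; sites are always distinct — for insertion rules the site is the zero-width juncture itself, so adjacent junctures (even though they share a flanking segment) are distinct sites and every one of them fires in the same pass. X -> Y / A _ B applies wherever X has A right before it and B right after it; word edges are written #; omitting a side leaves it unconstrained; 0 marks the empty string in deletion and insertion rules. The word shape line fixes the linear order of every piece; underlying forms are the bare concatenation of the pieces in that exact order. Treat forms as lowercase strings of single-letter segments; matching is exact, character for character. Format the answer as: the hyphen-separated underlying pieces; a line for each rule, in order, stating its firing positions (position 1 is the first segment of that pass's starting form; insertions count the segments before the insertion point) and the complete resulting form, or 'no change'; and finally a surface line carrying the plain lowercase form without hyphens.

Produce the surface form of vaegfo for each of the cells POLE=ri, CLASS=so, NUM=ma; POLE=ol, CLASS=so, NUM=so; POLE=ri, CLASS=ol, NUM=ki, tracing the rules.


cell POLE=ri, CLASS=so, NUM=ma:
underlying: vaegfo-it-i-bn
1. s -> z, t -> d / V _ V: fires at position(s) 8: vaegfoidibn
2. 0 -> e / C _ C: inserts after position(s) 4, 10: vaegefoidiben
surface: vaegefoidiben

cell POLE=ol, CLASS=so, NUM=so:
underlying: vaegfo-be-i-lo
1. s -> z, t -> d / V _ V: no change
2. 0 -> e / C _ C: inserts after position(s) 4: vaegefobeilo
surface: vaegefobeilo

cell POLE=ri, CLASS=ol, NUM=ki:
underlying: vaegfo-it-ffu-eri
1. s -> z, t -> d / V _ V: no change
2. 0 -> e / C _ C: inserts after position(s) 4, 8, 9: vaegefoitefefueri
surface: vaegefoitefefueri


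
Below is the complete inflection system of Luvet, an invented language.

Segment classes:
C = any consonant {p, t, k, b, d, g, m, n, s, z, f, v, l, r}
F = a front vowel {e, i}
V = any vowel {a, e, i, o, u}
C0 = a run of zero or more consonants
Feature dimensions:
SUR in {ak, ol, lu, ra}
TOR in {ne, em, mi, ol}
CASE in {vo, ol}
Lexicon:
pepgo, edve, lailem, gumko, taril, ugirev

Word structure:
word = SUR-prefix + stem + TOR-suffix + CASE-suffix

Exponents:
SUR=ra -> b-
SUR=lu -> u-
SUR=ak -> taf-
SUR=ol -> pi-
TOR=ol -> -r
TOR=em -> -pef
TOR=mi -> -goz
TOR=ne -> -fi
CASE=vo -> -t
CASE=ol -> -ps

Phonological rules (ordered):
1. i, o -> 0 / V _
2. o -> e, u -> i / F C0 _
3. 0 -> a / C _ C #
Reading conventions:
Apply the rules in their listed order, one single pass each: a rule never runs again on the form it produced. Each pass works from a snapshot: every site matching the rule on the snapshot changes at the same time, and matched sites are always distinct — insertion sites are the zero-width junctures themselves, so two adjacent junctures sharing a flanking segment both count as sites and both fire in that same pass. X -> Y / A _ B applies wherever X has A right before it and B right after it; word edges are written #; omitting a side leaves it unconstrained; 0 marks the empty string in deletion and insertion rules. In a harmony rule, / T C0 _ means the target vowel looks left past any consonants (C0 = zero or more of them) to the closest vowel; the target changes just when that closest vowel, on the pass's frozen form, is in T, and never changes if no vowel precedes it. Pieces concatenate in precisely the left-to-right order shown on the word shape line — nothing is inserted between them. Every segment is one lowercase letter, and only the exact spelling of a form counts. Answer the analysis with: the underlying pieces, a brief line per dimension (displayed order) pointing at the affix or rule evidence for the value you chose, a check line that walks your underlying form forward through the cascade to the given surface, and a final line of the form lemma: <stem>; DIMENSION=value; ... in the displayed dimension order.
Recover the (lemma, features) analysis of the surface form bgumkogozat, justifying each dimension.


underlying: b-gumko-goz-t
SUR=ra - signalled by the affix b-
TOR=mi - signalled by the affix -goz
CASE=vo - signalled by the affix -t
check: bgumkogozt -> bgumkogozt -> bgumkogozt -> bgumkogozat
lemma: gumko; SUR=ra; TOR=mi; CASE=vo


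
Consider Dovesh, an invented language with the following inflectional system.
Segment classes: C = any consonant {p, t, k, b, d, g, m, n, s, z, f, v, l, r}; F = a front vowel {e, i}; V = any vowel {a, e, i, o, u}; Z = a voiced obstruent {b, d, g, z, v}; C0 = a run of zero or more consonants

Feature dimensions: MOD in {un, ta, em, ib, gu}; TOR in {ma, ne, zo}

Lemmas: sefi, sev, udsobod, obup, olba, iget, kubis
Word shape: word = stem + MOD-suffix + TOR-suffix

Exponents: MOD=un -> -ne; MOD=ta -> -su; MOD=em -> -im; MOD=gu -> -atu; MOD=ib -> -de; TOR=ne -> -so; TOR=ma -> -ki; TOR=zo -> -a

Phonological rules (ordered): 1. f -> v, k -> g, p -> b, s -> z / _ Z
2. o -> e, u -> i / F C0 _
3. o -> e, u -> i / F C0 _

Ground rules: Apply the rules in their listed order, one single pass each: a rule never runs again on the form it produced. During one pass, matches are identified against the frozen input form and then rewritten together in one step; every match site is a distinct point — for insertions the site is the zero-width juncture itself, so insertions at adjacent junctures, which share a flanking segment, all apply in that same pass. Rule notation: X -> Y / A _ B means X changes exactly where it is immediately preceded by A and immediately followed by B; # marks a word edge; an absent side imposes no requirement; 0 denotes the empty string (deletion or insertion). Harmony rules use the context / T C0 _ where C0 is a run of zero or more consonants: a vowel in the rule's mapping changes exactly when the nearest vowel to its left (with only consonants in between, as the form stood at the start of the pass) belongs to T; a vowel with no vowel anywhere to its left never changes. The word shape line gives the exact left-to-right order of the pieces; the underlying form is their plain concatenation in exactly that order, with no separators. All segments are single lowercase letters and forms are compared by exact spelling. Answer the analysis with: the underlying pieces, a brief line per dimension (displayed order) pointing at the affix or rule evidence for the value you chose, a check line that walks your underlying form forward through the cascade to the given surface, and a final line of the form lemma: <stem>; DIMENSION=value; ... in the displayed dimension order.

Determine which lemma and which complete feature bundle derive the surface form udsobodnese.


underlying: udsobod-ne-so
MOD=un - signalled by the affix -ne
TOR=ne - signalled by the affix -so
check: udsobodneso -> udsobodneso -> udsobodnese -> udsobodnese
lemma: udsobod; MOD=un; TOR=ne


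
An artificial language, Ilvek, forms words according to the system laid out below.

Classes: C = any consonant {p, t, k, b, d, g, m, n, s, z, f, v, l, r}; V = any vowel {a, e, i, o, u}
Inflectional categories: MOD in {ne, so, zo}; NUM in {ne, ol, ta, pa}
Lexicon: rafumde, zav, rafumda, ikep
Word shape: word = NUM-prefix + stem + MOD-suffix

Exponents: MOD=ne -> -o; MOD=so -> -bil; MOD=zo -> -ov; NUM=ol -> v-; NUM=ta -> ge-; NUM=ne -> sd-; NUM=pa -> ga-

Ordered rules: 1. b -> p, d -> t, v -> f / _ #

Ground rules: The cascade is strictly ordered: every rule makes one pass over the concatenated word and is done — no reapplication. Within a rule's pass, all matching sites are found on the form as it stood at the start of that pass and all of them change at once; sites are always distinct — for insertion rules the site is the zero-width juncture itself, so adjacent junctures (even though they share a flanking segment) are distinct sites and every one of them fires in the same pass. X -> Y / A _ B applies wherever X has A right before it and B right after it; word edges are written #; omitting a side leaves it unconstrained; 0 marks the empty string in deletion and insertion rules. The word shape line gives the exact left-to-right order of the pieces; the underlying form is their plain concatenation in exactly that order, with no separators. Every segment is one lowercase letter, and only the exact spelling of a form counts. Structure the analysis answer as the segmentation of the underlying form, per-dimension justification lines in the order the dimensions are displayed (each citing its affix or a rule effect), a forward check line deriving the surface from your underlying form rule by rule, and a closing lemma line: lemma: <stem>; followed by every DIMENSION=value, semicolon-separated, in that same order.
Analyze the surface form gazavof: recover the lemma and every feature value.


underlying: ga-zav-ov
MOD=zo - signalled by the affix -ov
NUM=pa - signalled by the affix ga-
check: gazavov -> gazavof
lemma: zav; MOD=zo; NUM=pa


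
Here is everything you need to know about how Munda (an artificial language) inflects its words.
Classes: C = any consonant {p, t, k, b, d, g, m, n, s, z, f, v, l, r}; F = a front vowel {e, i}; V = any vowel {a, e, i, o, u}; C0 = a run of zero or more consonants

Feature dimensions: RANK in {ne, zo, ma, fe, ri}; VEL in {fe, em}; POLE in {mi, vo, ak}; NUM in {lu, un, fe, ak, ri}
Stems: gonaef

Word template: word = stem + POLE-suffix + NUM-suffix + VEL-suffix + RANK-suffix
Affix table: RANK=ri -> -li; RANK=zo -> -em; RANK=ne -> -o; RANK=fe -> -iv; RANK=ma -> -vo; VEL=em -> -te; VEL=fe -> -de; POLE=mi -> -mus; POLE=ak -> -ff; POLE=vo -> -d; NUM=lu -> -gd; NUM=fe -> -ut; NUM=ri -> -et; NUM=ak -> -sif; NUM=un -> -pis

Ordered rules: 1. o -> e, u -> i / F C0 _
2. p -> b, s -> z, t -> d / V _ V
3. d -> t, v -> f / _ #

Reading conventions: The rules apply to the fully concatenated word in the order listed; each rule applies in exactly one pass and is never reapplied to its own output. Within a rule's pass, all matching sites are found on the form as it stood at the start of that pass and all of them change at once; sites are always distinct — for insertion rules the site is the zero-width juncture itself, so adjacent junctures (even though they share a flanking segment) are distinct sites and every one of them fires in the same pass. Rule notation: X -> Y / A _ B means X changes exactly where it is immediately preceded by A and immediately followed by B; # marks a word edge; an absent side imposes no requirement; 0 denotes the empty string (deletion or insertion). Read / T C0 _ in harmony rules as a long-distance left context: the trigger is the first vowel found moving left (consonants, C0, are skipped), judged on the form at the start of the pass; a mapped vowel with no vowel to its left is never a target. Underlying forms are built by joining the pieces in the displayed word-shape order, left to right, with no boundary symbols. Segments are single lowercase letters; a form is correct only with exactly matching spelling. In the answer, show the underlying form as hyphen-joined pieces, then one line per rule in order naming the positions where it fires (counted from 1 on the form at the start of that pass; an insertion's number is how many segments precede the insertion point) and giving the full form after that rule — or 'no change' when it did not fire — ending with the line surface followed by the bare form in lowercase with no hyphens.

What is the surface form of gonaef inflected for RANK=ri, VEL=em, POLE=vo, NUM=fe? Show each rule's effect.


underlying: gonaef-d-ut-te-li
1. o -> e, u -> i / F C0 _: fires at position(s) 8: gonaefditteli
2. p -> b, s -> z, t -> d / V _ V: no change
3. d -> t, v -> f / _ #: no change
surface: gonaefditteli


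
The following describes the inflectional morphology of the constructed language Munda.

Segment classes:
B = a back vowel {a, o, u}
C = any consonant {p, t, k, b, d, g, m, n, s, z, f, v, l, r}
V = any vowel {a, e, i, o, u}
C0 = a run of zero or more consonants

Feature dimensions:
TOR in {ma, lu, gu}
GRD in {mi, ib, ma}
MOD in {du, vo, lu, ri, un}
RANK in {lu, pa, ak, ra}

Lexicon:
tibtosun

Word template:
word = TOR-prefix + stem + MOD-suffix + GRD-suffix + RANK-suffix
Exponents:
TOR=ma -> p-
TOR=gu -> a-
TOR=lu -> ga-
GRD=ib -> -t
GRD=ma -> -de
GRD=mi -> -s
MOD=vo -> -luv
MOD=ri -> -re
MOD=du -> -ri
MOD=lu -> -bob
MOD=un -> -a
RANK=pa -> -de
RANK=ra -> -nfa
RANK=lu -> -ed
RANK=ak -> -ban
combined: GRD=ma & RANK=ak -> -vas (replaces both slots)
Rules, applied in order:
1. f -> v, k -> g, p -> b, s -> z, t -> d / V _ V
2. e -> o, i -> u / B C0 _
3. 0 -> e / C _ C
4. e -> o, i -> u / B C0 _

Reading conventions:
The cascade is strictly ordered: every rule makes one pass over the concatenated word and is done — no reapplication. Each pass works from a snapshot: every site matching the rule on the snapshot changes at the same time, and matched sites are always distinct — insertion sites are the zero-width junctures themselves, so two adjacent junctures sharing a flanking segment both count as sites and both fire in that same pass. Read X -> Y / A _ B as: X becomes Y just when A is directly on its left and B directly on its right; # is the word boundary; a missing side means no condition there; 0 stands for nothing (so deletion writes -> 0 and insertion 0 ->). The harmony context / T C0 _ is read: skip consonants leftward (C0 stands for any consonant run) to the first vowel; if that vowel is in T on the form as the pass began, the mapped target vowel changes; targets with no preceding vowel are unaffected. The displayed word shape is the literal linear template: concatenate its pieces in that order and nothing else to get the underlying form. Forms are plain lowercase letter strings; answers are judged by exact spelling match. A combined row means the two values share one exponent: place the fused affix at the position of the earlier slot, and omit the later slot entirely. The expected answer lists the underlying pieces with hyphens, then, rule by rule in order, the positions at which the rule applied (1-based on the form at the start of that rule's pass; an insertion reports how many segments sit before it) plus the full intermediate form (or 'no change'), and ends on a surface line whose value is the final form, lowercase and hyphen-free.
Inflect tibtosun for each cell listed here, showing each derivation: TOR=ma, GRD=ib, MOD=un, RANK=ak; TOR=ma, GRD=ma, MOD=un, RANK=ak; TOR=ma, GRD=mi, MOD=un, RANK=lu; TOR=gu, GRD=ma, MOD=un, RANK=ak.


cell TOR=ma, GRD=ib, MOD=un, RANK=ak:
underlying: p-tibtosun-a-t-ban
1. f -> v, k -> g, p -> b, s -> z, t -> d / V _ V: fires at position(s) 7: ptibtozunatban
2. e -> o, i -> u / B C0 _: no change
3. 0 -> e / C _ C: inserts after position(s) 1, 4, 11: petibetozunateban
4. e -> o, i -> u / B C0 _: fires at position(s) 14: petibetozunatoban
surface: petibetozunatoban

cell TOR=ma, GRD=ma, MOD=un, RANK=ak:
underlying: p-tibtosun-a-vas
1. f -> v, k -> g, p -> b, s -> z, t -> d / V _ V: fires at position(s) 7: ptibtozunavas
2. e -> o, i -> u / B C0 _: no change
3. 0 -> e / C _ C: inserts after position(s) 1, 4: petibetozunavas
4. e -> o, i -> u / B C0 _: no change
surface: petibetozunavas

cell TOR=ma, GRD=mi, MOD=un, RANK=lu:
underlying: p-tibtosun-a-s-ed
1. f -> v, k -> g, p -> b, s -> z, t -> d / V _ V: fires at position(s) 7, 11: ptibtozunazed
2. e -> o, i -> u / B C0 _: fires at position(s) 12: ptibtozunazod
3. 0 -> e / C _ C: inserts after position(s) 1, 4: petibetozunazod
4. e -> o, i -> u / B C0 _: no change
surface: petibetozunazod

cell TOR=gu, GRD=ma, MOD=un, RANK=ak:
underlying: a-tibtosun-a-vas
1. f -> v, k -> g, p -> b, s -> z, t -> d / V _ V: fires at position(s) 2, 7: adibtozunavas
2. e -> o, i -> u / B C0 _: fires at position(s) 3: adubtozunavas
3. 0 -> e / C _ C: inserts after position(s) 4: adubetozunavas
4. e -> o, i -> u / B C0 _: fires at position(s) 5: adubotozunavas
surface: adubotozunavas


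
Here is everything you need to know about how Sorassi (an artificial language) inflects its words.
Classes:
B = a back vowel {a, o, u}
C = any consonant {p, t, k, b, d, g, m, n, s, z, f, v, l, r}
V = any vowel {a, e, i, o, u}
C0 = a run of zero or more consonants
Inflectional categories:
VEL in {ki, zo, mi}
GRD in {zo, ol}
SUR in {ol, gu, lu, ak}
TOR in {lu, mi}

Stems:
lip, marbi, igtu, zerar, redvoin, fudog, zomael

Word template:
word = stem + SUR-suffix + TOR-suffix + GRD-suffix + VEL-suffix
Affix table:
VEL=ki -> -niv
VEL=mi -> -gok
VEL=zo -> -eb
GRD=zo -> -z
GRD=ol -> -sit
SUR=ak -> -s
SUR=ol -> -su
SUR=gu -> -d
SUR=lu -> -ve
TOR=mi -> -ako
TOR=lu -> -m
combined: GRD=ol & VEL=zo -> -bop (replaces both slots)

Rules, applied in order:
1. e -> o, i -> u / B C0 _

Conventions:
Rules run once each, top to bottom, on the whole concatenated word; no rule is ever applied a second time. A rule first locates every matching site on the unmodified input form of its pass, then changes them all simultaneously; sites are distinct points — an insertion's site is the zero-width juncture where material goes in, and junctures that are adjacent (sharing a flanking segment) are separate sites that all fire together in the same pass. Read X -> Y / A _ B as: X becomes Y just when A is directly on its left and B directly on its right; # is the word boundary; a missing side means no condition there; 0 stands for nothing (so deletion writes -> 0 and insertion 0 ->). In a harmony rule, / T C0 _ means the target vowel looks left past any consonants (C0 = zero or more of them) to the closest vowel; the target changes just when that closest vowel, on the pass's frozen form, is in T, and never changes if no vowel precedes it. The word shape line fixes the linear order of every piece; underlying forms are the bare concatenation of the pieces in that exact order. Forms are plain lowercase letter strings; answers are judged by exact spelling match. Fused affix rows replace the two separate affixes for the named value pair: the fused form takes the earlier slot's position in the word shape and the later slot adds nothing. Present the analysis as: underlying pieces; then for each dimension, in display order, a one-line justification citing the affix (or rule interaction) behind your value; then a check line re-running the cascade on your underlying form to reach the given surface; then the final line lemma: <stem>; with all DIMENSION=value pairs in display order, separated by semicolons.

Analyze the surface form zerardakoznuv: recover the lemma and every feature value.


underlying: zerar-d-ako-z-niv
VEL=ki - signalled by the affix -niv
GRD=zo - signalled by the affix -z
SUR=gu - signalled by the affix -d
TOR=mi - signalled by the affix -ako
check: zerardakozniv -> zerardakoznuv
lemma: zerar; VEL=ki; GRD=zo; SUR=gu; TOR=mi


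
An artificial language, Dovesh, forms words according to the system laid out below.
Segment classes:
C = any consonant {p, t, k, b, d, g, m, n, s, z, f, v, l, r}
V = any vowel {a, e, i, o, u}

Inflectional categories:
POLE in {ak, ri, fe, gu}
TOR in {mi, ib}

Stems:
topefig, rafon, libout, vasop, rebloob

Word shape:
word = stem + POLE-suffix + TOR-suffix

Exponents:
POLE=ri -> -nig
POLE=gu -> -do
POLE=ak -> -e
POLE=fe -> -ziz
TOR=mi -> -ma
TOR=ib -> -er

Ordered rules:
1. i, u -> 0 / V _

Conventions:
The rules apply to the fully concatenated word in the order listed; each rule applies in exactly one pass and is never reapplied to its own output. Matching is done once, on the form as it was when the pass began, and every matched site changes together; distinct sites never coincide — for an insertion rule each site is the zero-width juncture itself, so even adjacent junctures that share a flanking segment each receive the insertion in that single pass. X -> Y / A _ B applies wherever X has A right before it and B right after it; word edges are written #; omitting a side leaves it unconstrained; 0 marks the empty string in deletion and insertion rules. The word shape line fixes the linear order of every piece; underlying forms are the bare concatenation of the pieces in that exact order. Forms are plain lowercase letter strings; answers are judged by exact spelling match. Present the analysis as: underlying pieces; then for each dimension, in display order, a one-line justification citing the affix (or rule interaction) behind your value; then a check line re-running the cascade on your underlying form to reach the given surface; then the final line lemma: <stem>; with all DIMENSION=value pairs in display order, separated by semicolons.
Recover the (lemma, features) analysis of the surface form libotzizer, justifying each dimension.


underlying: libout-ziz-er
POLE=fe - signalled by the affix -ziz
TOR=ib - signalled by the affix -er
check: liboutzizer -> libotzizer
lemma: libout; POLE=fe; TOR=ib


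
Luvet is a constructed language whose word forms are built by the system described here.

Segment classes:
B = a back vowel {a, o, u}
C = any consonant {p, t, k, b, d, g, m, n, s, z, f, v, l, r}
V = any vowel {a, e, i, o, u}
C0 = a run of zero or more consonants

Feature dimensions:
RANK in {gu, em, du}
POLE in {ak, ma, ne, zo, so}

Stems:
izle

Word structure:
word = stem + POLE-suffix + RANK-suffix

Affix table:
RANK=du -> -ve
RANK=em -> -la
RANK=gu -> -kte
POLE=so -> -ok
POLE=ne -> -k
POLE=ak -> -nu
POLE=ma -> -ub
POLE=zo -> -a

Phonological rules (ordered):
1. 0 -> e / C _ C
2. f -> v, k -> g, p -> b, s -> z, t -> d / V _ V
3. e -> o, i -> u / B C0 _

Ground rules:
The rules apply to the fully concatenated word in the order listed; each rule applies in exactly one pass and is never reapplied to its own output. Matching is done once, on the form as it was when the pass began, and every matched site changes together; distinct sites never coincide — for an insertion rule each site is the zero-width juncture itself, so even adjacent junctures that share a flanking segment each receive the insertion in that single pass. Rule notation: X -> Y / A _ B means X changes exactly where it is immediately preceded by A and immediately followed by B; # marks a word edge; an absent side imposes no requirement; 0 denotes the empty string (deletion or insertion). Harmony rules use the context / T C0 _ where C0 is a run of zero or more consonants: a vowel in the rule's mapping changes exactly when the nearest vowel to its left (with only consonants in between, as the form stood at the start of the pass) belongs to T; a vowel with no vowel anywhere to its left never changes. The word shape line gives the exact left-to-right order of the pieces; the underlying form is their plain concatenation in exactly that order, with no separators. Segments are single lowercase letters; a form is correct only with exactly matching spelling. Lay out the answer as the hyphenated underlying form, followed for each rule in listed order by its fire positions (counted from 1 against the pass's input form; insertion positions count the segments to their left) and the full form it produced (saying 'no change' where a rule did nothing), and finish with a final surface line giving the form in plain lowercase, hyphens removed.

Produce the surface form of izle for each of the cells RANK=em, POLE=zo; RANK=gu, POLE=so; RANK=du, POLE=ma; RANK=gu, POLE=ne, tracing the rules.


cell RANK=em, POLE=zo:
underlying: izle-a-la
1. 0 -> e / C _ C: inserts after position(s) 2: izeleala
2. f -> v, k -> g, p -> b, s -> z, t -> d / V _ V: no change
3. e -> o, i -> u / B C0 _: no change
surface: izeleala

cell RANK=gu, POLE=so:
underlying: izle-ok-kte
1. 0 -> e / C _ C: inserts after position(s) 2, 6, 7: izeleokekete
2. f -> v, k -> g, p -> b, s -> z, t -> d / V _ V: fires at position(s) 7, 9, 11: izeleogegede
3. e -> o, i -> u / B C0 _: fires at position(s) 8: izeleogogede
surface: izeleogogede

cell RANK=du, POLE=ma:
underlying: izle-ub-ve
1. 0 -> e / C _ C: inserts after position(s) 2, 6: izeleubeve
2. f -> v, k -> g, p -> b, s -> z, t -> d / V _ V: no change
3. e -> o, i -> u / B C0 _: fires at position(s) 8: izeleubove
surface: izeleubove

cell RANK=gu, POLE=ne:
underlying: izle-k-kte
1. 0 -> e / C _ C: inserts after position(s) 2, 5, 6: izelekekete
2. f -> v, k -> g, p -> b, s -> z, t -> d / V _ V: fires at position(s) 6, 8, 10: izelegegede
3. e -> o, i -> u / B C0 _: no change
surface: izelegegede


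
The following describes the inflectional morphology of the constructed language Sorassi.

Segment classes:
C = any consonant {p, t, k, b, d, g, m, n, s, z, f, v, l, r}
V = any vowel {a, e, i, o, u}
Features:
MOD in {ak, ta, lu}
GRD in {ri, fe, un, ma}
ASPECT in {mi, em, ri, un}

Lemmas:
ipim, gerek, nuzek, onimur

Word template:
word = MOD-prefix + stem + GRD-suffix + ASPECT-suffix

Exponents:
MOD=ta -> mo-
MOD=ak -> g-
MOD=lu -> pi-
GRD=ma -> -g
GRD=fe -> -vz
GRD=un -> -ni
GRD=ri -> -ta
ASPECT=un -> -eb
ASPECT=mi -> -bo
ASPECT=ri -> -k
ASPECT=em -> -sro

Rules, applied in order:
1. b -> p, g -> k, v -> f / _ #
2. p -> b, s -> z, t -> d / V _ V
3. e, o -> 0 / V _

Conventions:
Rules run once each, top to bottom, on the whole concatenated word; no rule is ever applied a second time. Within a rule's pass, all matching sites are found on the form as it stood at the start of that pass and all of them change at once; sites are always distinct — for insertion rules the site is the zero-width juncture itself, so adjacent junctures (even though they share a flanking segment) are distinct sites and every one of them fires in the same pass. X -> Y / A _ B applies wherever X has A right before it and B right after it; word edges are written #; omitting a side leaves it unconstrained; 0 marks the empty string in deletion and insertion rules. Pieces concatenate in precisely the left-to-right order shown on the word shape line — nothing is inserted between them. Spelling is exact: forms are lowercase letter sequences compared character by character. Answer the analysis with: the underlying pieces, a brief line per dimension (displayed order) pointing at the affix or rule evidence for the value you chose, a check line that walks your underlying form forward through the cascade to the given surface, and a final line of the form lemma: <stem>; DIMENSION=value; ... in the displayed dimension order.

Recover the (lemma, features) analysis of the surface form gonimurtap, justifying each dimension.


underlying: g-onimur-ta-eb
MOD=ak - signalled by the affix g-
GRD=ri - signalled by the affix -ta
ASPECT=un - signalled by the affix -eb
check: gonimurtaeb -> gonimurtaep -> gonimurtaep -> gonimurtap
lemma: onimur; MOD=ak; GRD=ri; ASPECT=un


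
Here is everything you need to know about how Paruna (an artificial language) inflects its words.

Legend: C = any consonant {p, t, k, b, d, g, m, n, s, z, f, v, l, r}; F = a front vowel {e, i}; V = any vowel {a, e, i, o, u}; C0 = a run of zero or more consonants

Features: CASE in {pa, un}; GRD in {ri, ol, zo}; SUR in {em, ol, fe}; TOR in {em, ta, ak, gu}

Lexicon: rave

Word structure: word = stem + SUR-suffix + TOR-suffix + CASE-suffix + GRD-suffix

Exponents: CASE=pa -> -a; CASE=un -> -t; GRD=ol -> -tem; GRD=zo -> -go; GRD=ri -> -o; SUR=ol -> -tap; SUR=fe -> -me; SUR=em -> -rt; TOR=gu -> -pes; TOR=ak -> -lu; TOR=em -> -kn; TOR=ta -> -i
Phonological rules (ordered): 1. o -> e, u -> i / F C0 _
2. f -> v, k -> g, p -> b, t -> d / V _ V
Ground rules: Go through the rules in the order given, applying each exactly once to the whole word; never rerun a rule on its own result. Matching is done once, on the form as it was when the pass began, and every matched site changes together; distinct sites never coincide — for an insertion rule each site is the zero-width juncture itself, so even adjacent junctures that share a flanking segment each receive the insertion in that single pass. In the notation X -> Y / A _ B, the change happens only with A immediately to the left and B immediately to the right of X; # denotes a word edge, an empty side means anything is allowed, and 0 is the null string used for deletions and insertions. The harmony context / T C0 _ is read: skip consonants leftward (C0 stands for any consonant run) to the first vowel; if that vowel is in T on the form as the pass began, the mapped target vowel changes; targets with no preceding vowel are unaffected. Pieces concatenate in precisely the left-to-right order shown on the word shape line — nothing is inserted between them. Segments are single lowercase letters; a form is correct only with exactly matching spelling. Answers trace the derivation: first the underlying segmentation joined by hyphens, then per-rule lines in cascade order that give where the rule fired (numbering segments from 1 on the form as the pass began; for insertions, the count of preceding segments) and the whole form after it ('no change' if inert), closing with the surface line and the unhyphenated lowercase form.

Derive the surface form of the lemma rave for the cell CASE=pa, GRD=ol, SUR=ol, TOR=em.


underlying: rave-tap-kn-a-tem
1. o -> e, u -> i / F C0 _: no change
2. f -> v, k -> g, p -> b, t -> d / V _ V: fires at position(s) 5, 11: ravedapknadem
surface: ravedapknadem


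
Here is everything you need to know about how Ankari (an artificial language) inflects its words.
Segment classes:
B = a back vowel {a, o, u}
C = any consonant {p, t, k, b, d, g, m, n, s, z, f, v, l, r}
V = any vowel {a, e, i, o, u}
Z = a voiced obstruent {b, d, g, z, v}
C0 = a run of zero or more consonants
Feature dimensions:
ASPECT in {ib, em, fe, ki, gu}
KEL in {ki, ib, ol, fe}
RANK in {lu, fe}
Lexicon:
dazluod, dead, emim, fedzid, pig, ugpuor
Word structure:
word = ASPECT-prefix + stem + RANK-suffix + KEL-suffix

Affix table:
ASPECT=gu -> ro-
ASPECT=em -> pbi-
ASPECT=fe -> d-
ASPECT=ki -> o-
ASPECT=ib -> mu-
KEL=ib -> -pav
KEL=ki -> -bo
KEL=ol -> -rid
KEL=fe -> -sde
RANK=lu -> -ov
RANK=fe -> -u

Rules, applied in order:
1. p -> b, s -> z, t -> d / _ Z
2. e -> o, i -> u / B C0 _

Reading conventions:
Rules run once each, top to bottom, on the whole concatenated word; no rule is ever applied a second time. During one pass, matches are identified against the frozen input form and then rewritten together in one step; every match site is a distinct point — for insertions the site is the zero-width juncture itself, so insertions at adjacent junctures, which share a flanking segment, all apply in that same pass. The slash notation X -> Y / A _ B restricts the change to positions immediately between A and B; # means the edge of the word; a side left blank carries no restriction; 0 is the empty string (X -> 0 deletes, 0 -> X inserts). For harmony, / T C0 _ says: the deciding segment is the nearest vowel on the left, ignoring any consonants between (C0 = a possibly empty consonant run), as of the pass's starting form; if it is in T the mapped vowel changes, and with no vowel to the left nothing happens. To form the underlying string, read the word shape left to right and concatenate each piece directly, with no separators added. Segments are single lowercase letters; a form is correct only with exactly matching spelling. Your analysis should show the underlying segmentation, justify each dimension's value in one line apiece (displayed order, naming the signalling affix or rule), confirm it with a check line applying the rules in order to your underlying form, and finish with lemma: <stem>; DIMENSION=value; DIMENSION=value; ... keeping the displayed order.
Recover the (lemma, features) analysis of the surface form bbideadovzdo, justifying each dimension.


underlying: pbi-dead-ov-sde
ASPECT=em - signalled by the affix pbi-
KEL=fe - signalled by the affix -sde
RANK=lu - signalled by the affix -ov
check: pbideadovsde -> bbideadovzde -> bbideadovzdo
lemma: dead; ASPECT=em; KEL=fe; RANK=lu


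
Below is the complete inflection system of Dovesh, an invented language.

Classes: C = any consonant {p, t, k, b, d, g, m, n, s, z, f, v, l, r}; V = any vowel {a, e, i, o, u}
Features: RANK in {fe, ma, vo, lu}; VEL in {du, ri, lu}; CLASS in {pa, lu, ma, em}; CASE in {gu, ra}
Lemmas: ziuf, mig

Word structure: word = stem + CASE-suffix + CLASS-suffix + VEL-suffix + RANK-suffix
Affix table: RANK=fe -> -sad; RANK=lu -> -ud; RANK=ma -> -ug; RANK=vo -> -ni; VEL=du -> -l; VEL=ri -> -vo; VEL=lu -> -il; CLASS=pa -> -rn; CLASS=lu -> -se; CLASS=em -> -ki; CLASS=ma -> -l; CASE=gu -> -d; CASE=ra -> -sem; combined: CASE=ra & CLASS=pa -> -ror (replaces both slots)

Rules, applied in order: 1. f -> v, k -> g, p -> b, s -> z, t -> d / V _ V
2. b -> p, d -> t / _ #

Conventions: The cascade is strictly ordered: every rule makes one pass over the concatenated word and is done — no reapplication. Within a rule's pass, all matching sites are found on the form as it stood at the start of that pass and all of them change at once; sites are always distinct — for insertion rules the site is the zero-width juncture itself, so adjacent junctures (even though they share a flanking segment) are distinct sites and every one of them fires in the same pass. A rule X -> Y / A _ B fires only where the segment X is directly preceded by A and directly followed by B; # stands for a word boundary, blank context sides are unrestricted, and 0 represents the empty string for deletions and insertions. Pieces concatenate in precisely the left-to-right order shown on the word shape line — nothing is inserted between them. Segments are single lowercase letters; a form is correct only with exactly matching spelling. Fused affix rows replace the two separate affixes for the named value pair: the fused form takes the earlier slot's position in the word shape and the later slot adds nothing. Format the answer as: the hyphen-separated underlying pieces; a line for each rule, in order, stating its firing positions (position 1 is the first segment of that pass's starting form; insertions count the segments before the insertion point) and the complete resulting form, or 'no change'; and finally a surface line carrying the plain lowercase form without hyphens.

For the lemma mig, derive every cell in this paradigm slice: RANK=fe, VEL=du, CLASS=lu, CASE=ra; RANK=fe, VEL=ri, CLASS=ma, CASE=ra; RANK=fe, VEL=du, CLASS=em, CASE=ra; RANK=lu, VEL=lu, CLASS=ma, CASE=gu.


cell RANK=fe, VEL=du, CLASS=lu, CASE=ra:
underlying: mig-sem-se-l-sad
1. f -> v, k -> g, p -> b, s -> z, t -> d / V _ V: no change
2. b -> p, d -> t / _ #: fires at position(s) 12: migsemselsat
surface: migsemselsat

cell RANK=fe, VEL=ri, CLASS=ma, CASE=ra:
underlying: mig-sem-l-vo-sad
1. f -> v, k -> g, p -> b, s -> z, t -> d / V _ V: fires at position(s) 10: migsemlvozad
2. b -> p, d -> t / _ #: fires at position(s) 12: migsemlvozat
surface: migsemlvozat

cell RANK=fe, VEL=du, CLASS=em, CASE=ra:
underlying: mig-sem-ki-l-sad
1. f -> v, k -> g, p -> b, s -> z, t -> d / V _ V: no change
2. b -> p, d -> t / _ #: fires at position(s) 12: migsemkilsat
surface: migsemkilsat

cell RANK=lu, VEL=lu, CLASS=ma, CASE=gu:
underlying: mig-d-l-il-ud
1. f -> v, k -> g, p -> b, s -> z, t -> d / V _ V: no change
2. b -> p, d -> t / _ #: fires at position(s) 9: migdlilut
surface: migdlilut


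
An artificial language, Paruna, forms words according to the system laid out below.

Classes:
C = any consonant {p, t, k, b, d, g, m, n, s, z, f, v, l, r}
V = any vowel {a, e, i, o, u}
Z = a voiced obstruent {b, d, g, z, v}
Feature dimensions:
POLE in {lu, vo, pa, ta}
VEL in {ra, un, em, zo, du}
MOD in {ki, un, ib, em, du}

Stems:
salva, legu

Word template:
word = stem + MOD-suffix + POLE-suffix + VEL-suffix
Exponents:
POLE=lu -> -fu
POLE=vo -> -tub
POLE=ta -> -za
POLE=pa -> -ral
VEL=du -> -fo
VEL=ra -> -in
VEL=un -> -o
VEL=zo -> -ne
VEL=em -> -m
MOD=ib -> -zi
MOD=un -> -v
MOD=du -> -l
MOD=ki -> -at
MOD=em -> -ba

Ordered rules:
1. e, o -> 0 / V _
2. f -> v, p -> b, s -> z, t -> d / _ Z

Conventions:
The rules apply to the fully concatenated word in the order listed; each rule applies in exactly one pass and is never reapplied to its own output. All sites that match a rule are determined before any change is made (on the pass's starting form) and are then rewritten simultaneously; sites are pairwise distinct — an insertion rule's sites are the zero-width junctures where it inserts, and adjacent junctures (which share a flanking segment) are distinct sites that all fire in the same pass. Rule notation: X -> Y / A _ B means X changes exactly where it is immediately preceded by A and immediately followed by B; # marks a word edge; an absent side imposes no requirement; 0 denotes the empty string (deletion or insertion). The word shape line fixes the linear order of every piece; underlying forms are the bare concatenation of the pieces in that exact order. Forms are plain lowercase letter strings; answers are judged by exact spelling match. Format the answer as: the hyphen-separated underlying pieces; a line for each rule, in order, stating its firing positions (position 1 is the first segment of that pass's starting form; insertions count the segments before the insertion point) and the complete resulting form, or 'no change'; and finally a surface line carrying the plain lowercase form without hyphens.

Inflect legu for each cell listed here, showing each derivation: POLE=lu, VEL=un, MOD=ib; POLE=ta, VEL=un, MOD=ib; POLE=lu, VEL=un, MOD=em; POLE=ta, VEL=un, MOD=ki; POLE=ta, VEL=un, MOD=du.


cell POLE=lu, VEL=un, MOD=ib:
underlying: legu-zi-fu-o
1. e, o -> 0 / V _: fires at position(s) 9: leguzifu
2. f -> v, p -> b, s -> z, t -> d / _ Z: no change
surface: leguzifu

cell POLE=ta, VEL=un, MOD=ib:
underlying: legu-zi-za-o
1. e, o -> 0 / V _: fires at position(s) 9: leguziza
2. f -> v, p -> b, s -> z, t -> d / _ Z: no change
surface: leguziza

cell POLE=lu, VEL=un, MOD=em:
underlying: legu-ba-fu-o
1. e, o -> 0 / V _: fires at position(s) 9: legubafu
2. f -> v, p -> b, s -> z, t -> d / _ Z: no change
surface: legubafu

cell POLE=ta, VEL=un, MOD=ki:
underlying: legu-at-za-o
1. e, o -> 0 / V _: fires at position(s) 9: leguatza
2. f -> v, p -> b, s -> z, t -> d / _ Z: fires at position(s) 6: leguadza
surface: leguadza

cell POLE=ta, VEL=un, MOD=du:
underlying: legu-l-za-o
1. e, o -> 0 / V _: fires at position(s) 8: legulza
2. f -> v, p -> b, s -> z, t -> d / _ Z: no change
surface: legulza
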